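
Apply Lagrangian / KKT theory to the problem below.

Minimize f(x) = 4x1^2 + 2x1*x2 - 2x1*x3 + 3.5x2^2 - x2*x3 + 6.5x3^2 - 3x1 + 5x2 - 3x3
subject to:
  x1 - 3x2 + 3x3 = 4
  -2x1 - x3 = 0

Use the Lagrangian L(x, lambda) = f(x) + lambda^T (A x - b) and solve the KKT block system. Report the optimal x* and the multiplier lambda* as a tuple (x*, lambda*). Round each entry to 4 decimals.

Form the Lagrangian:
  L(x, lambda) = (1/2) x^T Q x + c^T x + lambda^T (A x - b)
Stationarity (grad_x L = 0): Q x + c + A^T lambda = 0.
Primal feasibility: A x = b.

This gives the KKT block system:
  [ Q   A^T ] [ x     ]   [-c ]
  [ A    0  ] [ lambda ] = [ b ]

Solving the linear system:
  x*      = (-0.066, -1.2234, 0.1319)
  lambda* = (-1.2759, -3.7571)
  f(x*)   = -0.6057

x* = (-0.066, -1.2234, 0.1319), lambda* = (-1.2759, -3.7571)


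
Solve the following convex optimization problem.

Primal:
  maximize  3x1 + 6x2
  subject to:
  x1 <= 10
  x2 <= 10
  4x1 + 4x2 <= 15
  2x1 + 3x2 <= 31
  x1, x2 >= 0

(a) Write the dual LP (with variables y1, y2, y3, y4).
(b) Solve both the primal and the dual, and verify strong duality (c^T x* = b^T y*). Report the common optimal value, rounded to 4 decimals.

The standard primal-dual pair for 'max c^T x s.t. A x <= b, x >= 0' is:
  Dual:  min b^T y  s.t.  A^T y >= c,  y >= 0.

So the dual LP is:
  minimize  10y1 + 10y2 + 15y3 + 31y4
  subject to:
    y1 + 4y3 + 2y4 >= 3
    y2 + 4y3 + 3y4 >= 6
    y1, y2, y3, y4 >= 0

Solving the primal: x* = (0, 3.75).
  primal value c^T x* = 22.5.
Solving the dual: y* = (0, 0, 1.5, 0).
  dual value b^T y* = 22.5.
Strong duality: c^T x* = b^T y*. Confirmed.

22.5


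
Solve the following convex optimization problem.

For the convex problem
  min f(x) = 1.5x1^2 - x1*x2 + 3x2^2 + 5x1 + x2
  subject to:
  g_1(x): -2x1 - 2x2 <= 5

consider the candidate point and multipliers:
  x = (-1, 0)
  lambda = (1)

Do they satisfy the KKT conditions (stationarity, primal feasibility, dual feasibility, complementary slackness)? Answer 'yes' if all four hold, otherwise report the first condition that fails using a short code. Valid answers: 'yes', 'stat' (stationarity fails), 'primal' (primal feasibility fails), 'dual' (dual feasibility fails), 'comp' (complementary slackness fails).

Gradient of f: grad f(x) = Q x + c = (2, 2)
Constraint values g_i(x) = a_i^T x - b_i:
  g_1((-1, 0)) = -3
Stationarity residual: grad f(x) + sum_i lambda_i a_i = (0, 0)
  -> stationarity OK
Primal feasibility (all g_i <= 0): OK
Dual feasibility (all lambda_i >= 0): OK
Complementary slackness (lambda_i * g_i(x) = 0 for all i): FAILS

Verdict: the first failing condition is complementary_slackness -> comp.

comp


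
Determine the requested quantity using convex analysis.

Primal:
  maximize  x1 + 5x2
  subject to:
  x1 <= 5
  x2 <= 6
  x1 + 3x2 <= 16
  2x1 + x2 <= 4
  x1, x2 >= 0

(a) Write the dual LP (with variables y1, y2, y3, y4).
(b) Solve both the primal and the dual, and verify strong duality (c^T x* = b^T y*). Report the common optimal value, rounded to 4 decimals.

The standard primal-dual pair for 'max c^T x s.t. A x <= b, x >= 0' is:
  Dual:  min b^T y  s.t.  A^T y >= c,  y >= 0.

So the dual LP is:
  minimize  5y1 + 6y2 + 16y3 + 4y4
  subject to:
    y1 + y3 + 2y4 >= 1
    y2 + 3y3 + y4 >= 5
    y1, y2, y3, y4 >= 0

Solving the primal: x* = (0, 4).
  primal value c^T x* = 20.
Solving the dual: y* = (0, 0, 0, 5).
  dual value b^T y* = 20.
Strong duality: c^T x* = b^T y*. Confirmed.

20


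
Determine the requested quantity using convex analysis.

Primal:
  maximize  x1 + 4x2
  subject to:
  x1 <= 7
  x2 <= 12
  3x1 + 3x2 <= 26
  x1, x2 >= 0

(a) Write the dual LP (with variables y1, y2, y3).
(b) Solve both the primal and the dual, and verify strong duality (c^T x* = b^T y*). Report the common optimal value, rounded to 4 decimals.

The standard primal-dual pair for 'max c^T x s.t. A x <= b, x >= 0' is:
  Dual:  min b^T y  s.t.  A^T y >= c,  y >= 0.

So the dual LP is:
  minimize  7y1 + 12y2 + 26y3
  subject to:
    y1 + 3y3 >= 1
    y2 + 3y3 >= 4
    y1, y2, y3 >= 0

Solving the primal: x* = (0, 8.6667).
  primal value c^T x* = 34.6667.
Solving the dual: y* = (0, 0, 1.3333).
  dual value b^T y* = 34.6667.
Strong duality: c^T x* = b^T y*. Confirmed.

34.6667


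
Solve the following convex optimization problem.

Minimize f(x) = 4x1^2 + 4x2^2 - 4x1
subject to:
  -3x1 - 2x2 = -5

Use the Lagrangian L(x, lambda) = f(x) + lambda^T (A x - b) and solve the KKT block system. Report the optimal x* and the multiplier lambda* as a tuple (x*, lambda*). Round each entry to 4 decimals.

Form the Lagrangian:
  L(x, lambda) = (1/2) x^T Q x + c^T x + lambda^T (A x - b)
Stationarity (grad_x L = 0): Q x + c + A^T lambda = 0.
Primal feasibility: A x = b.

This gives the KKT block system:
  [ Q   A^T ] [ x     ]   [-c ]
  [ A    0  ] [ lambda ] = [ b ]

Solving the linear system:
  x*      = (1.3077, 0.5385)
  lambda* = (2.1538)
  f(x*)   = 2.7692

x* = (1.3077, 0.5385), lambda* = (2.1538)


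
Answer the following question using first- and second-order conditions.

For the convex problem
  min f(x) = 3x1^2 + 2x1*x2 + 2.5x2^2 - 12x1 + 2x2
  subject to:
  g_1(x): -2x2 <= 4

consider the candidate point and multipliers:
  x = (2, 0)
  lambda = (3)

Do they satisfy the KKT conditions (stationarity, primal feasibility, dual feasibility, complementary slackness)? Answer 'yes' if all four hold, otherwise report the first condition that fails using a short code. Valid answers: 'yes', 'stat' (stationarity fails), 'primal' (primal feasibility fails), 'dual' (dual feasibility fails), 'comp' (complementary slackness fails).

Gradient of f: grad f(x) = Q x + c = (0, 6)
Constraint values g_i(x) = a_i^T x - b_i:
  g_1((2, 0)) = -4
Stationarity residual: grad f(x) + sum_i lambda_i a_i = (0, 0)
  -> stationarity OK
Primal feasibility (all g_i <= 0): OK
Dual feasibility (all lambda_i >= 0): OK
Complementary slackness (lambda_i * g_i(x) = 0 for all i): FAILS

Verdict: the first failing condition is complementary_slackness -> comp.

comp


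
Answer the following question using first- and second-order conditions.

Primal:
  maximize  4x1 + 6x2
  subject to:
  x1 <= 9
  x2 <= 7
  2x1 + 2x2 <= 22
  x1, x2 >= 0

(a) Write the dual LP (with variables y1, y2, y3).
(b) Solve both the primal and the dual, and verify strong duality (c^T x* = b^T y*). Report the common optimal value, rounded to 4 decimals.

The standard primal-dual pair for 'max c^T x s.t. A x <= b, x >= 0' is:
  Dual:  min b^T y  s.t.  A^T y >= c,  y >= 0.

So the dual LP is:
  minimize  9y1 + 7y2 + 22y3
  subject to:
    y1 + 2y3 >= 4
    y2 + 2y3 >= 6
    y1, y2, y3 >= 0

Solving the primal: x* = (4, 7).
  primal value c^T x* = 58.
Solving the dual: y* = (0, 2, 2).
  dual value b^T y* = 58.
Strong duality: c^T x* = b^T y*. Confirmed.

58


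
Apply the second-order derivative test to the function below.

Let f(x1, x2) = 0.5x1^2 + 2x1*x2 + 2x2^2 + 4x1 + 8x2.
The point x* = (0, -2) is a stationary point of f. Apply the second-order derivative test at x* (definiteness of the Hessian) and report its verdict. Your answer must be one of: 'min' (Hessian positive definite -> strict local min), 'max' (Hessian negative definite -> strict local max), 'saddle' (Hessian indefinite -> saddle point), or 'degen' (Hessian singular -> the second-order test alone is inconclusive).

Compute the Hessian H = grad^2 f:
  H = [[1, 2], [2, 4]]
Verify stationarity: grad f(x*) = H x* + g = (0, 0).
Eigenvalues of H: 0, 5.
H has a zero eigenvalue (singular; positive semidefinite but not definite), so H is neither positive definite, negative definite, nor indefinite. The second-order test alone is inconclusive -> degen.
(Indeed, f is constant along the null direction of H through x*, so x* is not a strict local extremum.)

degen


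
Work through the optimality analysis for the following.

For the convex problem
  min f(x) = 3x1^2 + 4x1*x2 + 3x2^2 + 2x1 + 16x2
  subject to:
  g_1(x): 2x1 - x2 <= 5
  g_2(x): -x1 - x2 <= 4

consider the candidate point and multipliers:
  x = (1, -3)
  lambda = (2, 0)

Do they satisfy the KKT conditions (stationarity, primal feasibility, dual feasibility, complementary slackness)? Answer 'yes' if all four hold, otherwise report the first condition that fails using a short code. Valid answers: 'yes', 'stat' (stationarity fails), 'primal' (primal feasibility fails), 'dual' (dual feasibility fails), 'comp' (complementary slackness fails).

Gradient of f: grad f(x) = Q x + c = (-4, 2)
Constraint values g_i(x) = a_i^T x - b_i:
  g_1((1, -3)) = 0
  g_2((1, -3)) = -2
Stationarity residual: grad f(x) + sum_i lambda_i a_i = (0, 0)
  -> stationarity OK
Primal feasibility (all g_i <= 0): OK
Dual feasibility (all lambda_i >= 0): OK
Complementary slackness (lambda_i * g_i(x) = 0 for all i): OK

Verdict: yes, KKT holds.

yes


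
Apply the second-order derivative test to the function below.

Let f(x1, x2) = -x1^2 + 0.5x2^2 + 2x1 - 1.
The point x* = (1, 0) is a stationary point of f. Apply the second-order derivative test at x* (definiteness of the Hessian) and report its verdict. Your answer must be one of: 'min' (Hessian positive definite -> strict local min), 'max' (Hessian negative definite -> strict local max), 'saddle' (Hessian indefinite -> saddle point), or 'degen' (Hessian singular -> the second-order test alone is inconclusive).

Compute the Hessian H = grad^2 f:
  H = [[-2, 0], [0, 1]]
Verify stationarity: grad f(x*) = H x* + g = (0, 0).
Eigenvalues of H: -2, 1.
Eigenvalues have mixed signs, so H is indefinite -> x* is a saddle point.

saddle


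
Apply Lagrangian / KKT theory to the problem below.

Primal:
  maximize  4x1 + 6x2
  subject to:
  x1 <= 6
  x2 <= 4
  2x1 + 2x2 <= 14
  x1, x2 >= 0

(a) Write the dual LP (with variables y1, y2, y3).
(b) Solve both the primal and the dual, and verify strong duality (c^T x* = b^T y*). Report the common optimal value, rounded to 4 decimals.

The standard primal-dual pair for 'max c^T x s.t. A x <= b, x >= 0' is:
  Dual:  min b^T y  s.t.  A^T y >= c,  y >= 0.

So the dual LP is:
  minimize  6y1 + 4y2 + 14y3
  subject to:
    y1 + 2y3 >= 4
    y2 + 2y3 >= 6
    y1, y2, y3 >= 0

Solving the primal: x* = (3, 4).
  primal value c^T x* = 36.
Solving the dual: y* = (0, 2, 2).
  dual value b^T y* = 36.
Strong duality: c^T x* = b^T y*. Confirmed.

36


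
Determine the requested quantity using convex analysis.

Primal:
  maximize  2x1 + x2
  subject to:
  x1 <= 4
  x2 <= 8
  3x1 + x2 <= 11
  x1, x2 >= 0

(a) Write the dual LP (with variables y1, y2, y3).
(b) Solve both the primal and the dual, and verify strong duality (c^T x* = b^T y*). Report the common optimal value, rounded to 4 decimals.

The standard primal-dual pair for 'max c^T x s.t. A x <= b, x >= 0' is:
  Dual:  min b^T y  s.t.  A^T y >= c,  y >= 0.

So the dual LP is:
  minimize  4y1 + 8y2 + 11y3
  subject to:
    y1 + 3y3 >= 2
    y2 + y3 >= 1
    y1, y2, y3 >= 0

Solving the primal: x* = (1, 8).
  primal value c^T x* = 10.
Solving the dual: y* = (0, 0.3333, 0.6667).
  dual value b^T y* = 10.
Strong duality: c^T x* = b^T y*. Confirmed.

10


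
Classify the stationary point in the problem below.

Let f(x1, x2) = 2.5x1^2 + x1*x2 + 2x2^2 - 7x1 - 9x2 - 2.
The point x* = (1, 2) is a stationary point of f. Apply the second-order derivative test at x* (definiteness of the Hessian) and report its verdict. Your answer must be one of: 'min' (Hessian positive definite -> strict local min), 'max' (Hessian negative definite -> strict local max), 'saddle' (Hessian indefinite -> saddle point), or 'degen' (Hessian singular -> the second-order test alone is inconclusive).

Compute the Hessian H = grad^2 f:
  H = [[5, 1], [1, 4]]
Verify stationarity: grad f(x*) = H x* + g = (0, 0).
Eigenvalues of H: 3.382, 5.618.
Both eigenvalues > 0, so H is positive definite -> x* is a strict local min.

min


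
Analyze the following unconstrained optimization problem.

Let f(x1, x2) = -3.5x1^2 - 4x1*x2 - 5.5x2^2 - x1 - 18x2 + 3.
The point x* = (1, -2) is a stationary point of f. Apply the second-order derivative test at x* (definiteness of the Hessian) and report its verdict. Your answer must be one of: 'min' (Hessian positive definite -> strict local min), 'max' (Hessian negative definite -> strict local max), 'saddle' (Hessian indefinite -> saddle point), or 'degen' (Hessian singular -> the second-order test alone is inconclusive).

Compute the Hessian H = grad^2 f:
  H = [[-7, -4], [-4, -11]]
Verify stationarity: grad f(x*) = H x* + g = (0, 0).
Eigenvalues of H: -13.4721, -4.5279.
Both eigenvalues < 0, so H is negative definite -> x* is a strict local max.

max


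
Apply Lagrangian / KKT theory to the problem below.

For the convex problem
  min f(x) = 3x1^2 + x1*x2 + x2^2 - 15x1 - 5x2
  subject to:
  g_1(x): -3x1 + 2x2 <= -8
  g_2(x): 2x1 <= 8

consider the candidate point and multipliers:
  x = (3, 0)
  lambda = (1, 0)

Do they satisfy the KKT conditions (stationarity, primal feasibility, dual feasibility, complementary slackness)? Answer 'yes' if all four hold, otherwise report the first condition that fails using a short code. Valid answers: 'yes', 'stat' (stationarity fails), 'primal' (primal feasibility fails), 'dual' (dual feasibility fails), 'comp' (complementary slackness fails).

Gradient of f: grad f(x) = Q x + c = (3, -2)
Constraint values g_i(x) = a_i^T x - b_i:
  g_1((3, 0)) = -1
  g_2((3, 0)) = -2
Stationarity residual: grad f(x) + sum_i lambda_i a_i = (0, 0)
  -> stationarity OK
Primal feasibility (all g_i <= 0): OK
Dual feasibility (all lambda_i >= 0): OK
Complementary slackness (lambda_i * g_i(x) = 0 for all i): FAILS

Verdict: the first failing condition is complementary_slackness -> comp.

comp


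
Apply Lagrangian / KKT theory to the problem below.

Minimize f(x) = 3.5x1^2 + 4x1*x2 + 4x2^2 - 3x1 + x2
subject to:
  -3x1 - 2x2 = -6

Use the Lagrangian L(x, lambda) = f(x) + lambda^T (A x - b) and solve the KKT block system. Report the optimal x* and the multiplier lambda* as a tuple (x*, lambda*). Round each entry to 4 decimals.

Form the Lagrangian:
  L(x, lambda) = (1/2) x^T Q x + c^T x + lambda^T (A x - b)
Stationarity (grad_x L = 0): Q x + c + A^T lambda = 0.
Primal feasibility: A x = b.

This gives the KKT block system:
  [ Q   A^T ] [ x     ]   [-c ]
  [ A    0  ] [ lambda ] = [ b ]

Solving the linear system:
  x*      = (2.1923, -0.2885)
  lambda* = (3.7308)
  f(x*)   = 7.7596

x* = (2.1923, -0.2885), lambda* = (3.7308)


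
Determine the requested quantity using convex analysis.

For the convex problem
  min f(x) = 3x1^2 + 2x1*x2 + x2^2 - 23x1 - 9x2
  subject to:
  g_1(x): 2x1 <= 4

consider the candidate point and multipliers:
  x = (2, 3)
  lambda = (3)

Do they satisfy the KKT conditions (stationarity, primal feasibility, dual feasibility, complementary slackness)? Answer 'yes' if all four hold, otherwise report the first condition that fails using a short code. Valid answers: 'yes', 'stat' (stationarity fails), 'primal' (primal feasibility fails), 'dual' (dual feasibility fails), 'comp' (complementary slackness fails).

Gradient of f: grad f(x) = Q x + c = (-5, 1)
Constraint values g_i(x) = a_i^T x - b_i:
  g_1((2, 3)) = 0
Stationarity residual: grad f(x) + sum_i lambda_i a_i = (1, 1)
  -> stationarity FAILS
Primal feasibility (all g_i <= 0): OK
Dual feasibility (all lambda_i >= 0): OK
Complementary slackness (lambda_i * g_i(x) = 0 for all i): OK

Verdict: the first failing condition is stationarity -> stat.

stat


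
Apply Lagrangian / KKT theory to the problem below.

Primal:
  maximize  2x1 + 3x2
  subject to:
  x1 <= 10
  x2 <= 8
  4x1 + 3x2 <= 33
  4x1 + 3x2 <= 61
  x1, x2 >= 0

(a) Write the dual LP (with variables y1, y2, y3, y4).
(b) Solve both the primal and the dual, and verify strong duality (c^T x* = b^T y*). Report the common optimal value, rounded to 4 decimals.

The standard primal-dual pair for 'max c^T x s.t. A x <= b, x >= 0' is:
  Dual:  min b^T y  s.t.  A^T y >= c,  y >= 0.

So the dual LP is:
  minimize  10y1 + 8y2 + 33y3 + 61y4
  subject to:
    y1 + 4y3 + 4y4 >= 2
    y2 + 3y3 + 3y4 >= 3
    y1, y2, y3, y4 >= 0

Solving the primal: x* = (2.25, 8).
  primal value c^T x* = 28.5.
Solving the dual: y* = (0, 1.5, 0.5, 0).
  dual value b^T y* = 28.5.
Strong duality: c^T x* = b^T y*. Confirmed.

28.5


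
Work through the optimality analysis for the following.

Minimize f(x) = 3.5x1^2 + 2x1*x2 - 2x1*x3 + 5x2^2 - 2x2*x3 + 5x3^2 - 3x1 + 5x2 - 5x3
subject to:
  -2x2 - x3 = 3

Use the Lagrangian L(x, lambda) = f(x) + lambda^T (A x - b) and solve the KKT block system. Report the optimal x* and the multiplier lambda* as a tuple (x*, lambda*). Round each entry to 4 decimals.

Form the Lagrangian:
  L(x, lambda) = (1/2) x^T Q x + c^T x + lambda^T (A x - b)
Stationarity (grad_x L = 0): Q x + c + A^T lambda = 0.
Primal feasibility: A x = b.

This gives the KKT block system:
  [ Q   A^T ] [ x     ]   [-c ]
  [ A    0  ] [ lambda ] = [ b ]

Solving the linear system:
  x*      = (0.8432, -1.4838, -0.0324)
  lambda* = (-4.0432)
  f(x*)   = 1.1716

x* = (0.8432, -1.4838, -0.0324), lambda* = (-4.0432)


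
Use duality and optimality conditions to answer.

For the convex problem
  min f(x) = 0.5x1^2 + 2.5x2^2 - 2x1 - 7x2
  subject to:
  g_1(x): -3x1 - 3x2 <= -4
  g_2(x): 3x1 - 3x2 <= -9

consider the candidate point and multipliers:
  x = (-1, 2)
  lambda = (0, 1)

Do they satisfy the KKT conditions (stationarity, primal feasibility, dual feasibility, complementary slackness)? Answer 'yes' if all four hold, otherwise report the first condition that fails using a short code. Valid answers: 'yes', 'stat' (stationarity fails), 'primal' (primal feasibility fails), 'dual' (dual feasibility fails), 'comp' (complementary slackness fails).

Gradient of f: grad f(x) = Q x + c = (-3, 3)
Constraint values g_i(x) = a_i^T x - b_i:
  g_1((-1, 2)) = 1
  g_2((-1, 2)) = 0
Stationarity residual: grad f(x) + sum_i lambda_i a_i = (0, 0)
  -> stationarity OK
Primal feasibility (all g_i <= 0): FAILS
Dual feasibility (all lambda_i >= 0): OK
Complementary slackness (lambda_i * g_i(x) = 0 for all i): OK

Verdict: the first failing condition is primal_feasibility -> primal.

primal


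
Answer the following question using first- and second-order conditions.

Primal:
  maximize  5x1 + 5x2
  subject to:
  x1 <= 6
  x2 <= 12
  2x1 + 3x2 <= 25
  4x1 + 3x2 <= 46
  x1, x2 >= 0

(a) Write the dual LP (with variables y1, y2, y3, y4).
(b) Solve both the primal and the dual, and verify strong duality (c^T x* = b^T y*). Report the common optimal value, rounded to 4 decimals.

The standard primal-dual pair for 'max c^T x s.t. A x <= b, x >= 0' is:
  Dual:  min b^T y  s.t.  A^T y >= c,  y >= 0.

So the dual LP is:
  minimize  6y1 + 12y2 + 25y3 + 46y4
  subject to:
    y1 + 2y3 + 4y4 >= 5
    y2 + 3y3 + 3y4 >= 5
    y1, y2, y3, y4 >= 0

Solving the primal: x* = (6, 4.3333).
  primal value c^T x* = 51.6667.
Solving the dual: y* = (1.6667, 0, 1.6667, 0).
  dual value b^T y* = 51.6667.
Strong duality: c^T x* = b^T y*. Confirmed.

51.6667


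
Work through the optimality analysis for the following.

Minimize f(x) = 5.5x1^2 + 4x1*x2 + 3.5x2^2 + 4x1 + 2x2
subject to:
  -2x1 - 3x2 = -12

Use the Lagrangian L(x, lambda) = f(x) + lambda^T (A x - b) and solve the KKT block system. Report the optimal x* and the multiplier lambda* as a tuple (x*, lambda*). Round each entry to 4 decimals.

Form the Lagrangian:
  L(x, lambda) = (1/2) x^T Q x + c^T x + lambda^T (A x - b)
Stationarity (grad_x L = 0): Q x + c + A^T lambda = 0.
Primal feasibility: A x = b.

This gives the KKT block system:
  [ Q   A^T ] [ x     ]   [-c ]
  [ A    0  ] [ lambda ] = [ b ]

Solving the linear system:
  x*      = (0, 4)
  lambda* = (10)
  f(x*)   = 64

x* = (0, 4), lambda* = (10)


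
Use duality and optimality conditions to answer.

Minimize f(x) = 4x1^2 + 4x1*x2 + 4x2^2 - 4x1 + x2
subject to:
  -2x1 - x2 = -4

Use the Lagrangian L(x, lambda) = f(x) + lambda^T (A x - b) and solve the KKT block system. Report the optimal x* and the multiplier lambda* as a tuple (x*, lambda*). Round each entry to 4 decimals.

Form the Lagrangian:
  L(x, lambda) = (1/2) x^T Q x + c^T x + lambda^T (A x - b)
Stationarity (grad_x L = 0): Q x + c + A^T lambda = 0.
Primal feasibility: A x = b.

This gives the KKT block system:
  [ Q   A^T ] [ x     ]   [-c ]
  [ A    0  ] [ lambda ] = [ b ]

Solving the linear system:
  x*      = (2.25, -0.5)
  lambda* = (6)
  f(x*)   = 7.25

x* = (2.25, -0.5), lambda* = (6)


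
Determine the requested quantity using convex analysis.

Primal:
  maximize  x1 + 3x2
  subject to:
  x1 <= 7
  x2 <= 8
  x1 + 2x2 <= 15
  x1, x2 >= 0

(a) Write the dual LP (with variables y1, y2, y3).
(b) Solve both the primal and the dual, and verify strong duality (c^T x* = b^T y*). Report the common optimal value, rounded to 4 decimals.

The standard primal-dual pair for 'max c^T x s.t. A x <= b, x >= 0' is:
  Dual:  min b^T y  s.t.  A^T y >= c,  y >= 0.

So the dual LP is:
  minimize  7y1 + 8y2 + 15y3
  subject to:
    y1 + y3 >= 1
    y2 + 2y3 >= 3
    y1, y2, y3 >= 0

Solving the primal: x* = (0, 7.5).
  primal value c^T x* = 22.5.
Solving the dual: y* = (0, 0, 1.5).
  dual value b^T y* = 22.5.
Strong duality: c^T x* = b^T y*. Confirmed.

22.5


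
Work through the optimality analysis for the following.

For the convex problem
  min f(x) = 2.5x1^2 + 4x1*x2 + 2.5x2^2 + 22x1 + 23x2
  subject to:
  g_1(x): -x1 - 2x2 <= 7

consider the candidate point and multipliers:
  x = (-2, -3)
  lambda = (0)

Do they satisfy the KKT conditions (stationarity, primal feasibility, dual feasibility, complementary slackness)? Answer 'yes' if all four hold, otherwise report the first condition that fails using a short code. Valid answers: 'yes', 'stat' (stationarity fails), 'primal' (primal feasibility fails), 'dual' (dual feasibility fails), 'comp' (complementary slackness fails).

Gradient of f: grad f(x) = Q x + c = (0, 0)
Constraint values g_i(x) = a_i^T x - b_i:
  g_1((-2, -3)) = 1
Stationarity residual: grad f(x) + sum_i lambda_i a_i = (0, 0)
  -> stationarity OK
Primal feasibility (all g_i <= 0): FAILS
Dual feasibility (all lambda_i >= 0): OK
Complementary slackness (lambda_i * g_i(x) = 0 for all i): OK

Verdict: the first failing condition is primal_feasibility -> primal.

primal


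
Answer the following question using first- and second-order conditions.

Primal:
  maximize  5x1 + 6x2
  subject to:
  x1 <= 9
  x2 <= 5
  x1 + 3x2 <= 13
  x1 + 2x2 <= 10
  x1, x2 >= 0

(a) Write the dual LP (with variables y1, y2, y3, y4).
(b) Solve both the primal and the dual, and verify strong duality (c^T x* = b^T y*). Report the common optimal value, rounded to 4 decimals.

The standard primal-dual pair for 'max c^T x s.t. A x <= b, x >= 0' is:
  Dual:  min b^T y  s.t.  A^T y >= c,  y >= 0.

So the dual LP is:
  minimize  9y1 + 5y2 + 13y3 + 10y4
  subject to:
    y1 + y3 + y4 >= 5
    y2 + 3y3 + 2y4 >= 6
    y1, y2, y3, y4 >= 0

Solving the primal: x* = (9, 0.5).
  primal value c^T x* = 48.
Solving the dual: y* = (2, 0, 0, 3).
  dual value b^T y* = 48.
Strong duality: c^T x* = b^T y*. Confirmed.

48


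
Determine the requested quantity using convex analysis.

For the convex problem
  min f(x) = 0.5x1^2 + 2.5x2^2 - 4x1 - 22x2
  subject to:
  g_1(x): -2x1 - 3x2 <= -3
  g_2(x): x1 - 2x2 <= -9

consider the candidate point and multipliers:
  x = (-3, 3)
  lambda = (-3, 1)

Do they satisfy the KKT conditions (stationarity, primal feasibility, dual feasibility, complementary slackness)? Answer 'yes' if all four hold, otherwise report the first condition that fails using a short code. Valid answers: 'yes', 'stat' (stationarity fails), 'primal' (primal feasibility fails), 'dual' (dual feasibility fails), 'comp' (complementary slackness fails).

Gradient of f: grad f(x) = Q x + c = (-7, -7)
Constraint values g_i(x) = a_i^T x - b_i:
  g_1((-3, 3)) = 0
  g_2((-3, 3)) = 0
Stationarity residual: grad f(x) + sum_i lambda_i a_i = (0, 0)
  -> stationarity OK
Primal feasibility (all g_i <= 0): OK
Dual feasibility (all lambda_i >= 0): FAILS
Complementary slackness (lambda_i * g_i(x) = 0 for all i): OK

Verdict: the first failing condition is dual_feasibility -> dual.

dual


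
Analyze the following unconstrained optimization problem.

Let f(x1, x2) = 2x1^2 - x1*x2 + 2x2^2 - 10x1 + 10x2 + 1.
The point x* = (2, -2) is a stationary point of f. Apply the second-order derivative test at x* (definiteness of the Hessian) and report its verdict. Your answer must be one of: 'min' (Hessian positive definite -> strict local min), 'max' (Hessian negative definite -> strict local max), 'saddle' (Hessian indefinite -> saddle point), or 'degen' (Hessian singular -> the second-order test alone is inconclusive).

Compute the Hessian H = grad^2 f:
  H = [[4, -1], [-1, 4]]
Verify stationarity: grad f(x*) = H x* + g = (0, 0).
Eigenvalues of H: 3, 5.
Both eigenvalues > 0, so H is positive definite -> x* is a strict local min.

min


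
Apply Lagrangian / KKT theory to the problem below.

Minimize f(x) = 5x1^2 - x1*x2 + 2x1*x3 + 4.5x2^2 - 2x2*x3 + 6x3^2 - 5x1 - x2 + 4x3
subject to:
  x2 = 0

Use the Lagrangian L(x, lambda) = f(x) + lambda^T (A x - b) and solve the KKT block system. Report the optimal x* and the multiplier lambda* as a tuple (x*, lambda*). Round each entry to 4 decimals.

Form the Lagrangian:
  L(x, lambda) = (1/2) x^T Q x + c^T x + lambda^T (A x - b)
Stationarity (grad_x L = 0): Q x + c + A^T lambda = 0.
Primal feasibility: A x = b.

This gives the KKT block system:
  [ Q   A^T ] [ x     ]   [-c ]
  [ A    0  ] [ lambda ] = [ b ]

Solving the linear system:
  x*      = (0.5862, 0, -0.431)
  lambda* = (0.7241)
  f(x*)   = -2.3276

x* = (0.5862, 0, -0.431), lambda* = (0.7241)


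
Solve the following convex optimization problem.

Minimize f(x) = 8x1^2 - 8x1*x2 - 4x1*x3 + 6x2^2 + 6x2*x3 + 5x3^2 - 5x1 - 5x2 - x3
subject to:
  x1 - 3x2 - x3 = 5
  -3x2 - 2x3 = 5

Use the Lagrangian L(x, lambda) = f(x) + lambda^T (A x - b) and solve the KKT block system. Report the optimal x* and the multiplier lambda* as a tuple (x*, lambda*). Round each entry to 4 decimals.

Form the Lagrangian:
  L(x, lambda) = (1/2) x^T Q x + c^T x + lambda^T (A x - b)
Stationarity (grad_x L = 0): Q x + c + A^T lambda = 0.
Primal feasibility: A x = b.

This gives the KKT block system:
  [ Q   A^T ] [ x     ]   [-c ]
  [ A    0  ] [ lambda ] = [ b ]

Solving the linear system:
  x*      = (-0.129, -1.7527, 0.129)
  lambda* = (-6.4409, -1.6344)
  f(x*)   = 24.828

x* = (-0.129, -1.7527, 0.129), lambda* = (-6.4409, -1.6344)


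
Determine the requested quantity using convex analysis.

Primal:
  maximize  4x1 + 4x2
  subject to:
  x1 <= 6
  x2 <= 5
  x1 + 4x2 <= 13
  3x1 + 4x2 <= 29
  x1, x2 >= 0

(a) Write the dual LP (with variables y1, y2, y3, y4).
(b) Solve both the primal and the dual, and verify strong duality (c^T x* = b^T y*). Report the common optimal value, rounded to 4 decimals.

The standard primal-dual pair for 'max c^T x s.t. A x <= b, x >= 0' is:
  Dual:  min b^T y  s.t.  A^T y >= c,  y >= 0.

So the dual LP is:
  minimize  6y1 + 5y2 + 13y3 + 29y4
  subject to:
    y1 + y3 + 3y4 >= 4
    y2 + 4y3 + 4y4 >= 4
    y1, y2, y3, y4 >= 0

Solving the primal: x* = (6, 1.75).
  primal value c^T x* = 31.
Solving the dual: y* = (3, 0, 1, 0).
  dual value b^T y* = 31.
Strong duality: c^T x* = b^T y*. Confirmed.

31


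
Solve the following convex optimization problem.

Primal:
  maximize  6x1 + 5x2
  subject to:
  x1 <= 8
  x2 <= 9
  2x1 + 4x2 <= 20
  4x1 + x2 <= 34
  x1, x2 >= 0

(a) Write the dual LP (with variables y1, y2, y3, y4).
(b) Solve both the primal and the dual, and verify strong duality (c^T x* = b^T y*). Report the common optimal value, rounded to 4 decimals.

The standard primal-dual pair for 'max c^T x s.t. A x <= b, x >= 0' is:
  Dual:  min b^T y  s.t.  A^T y >= c,  y >= 0.

So the dual LP is:
  minimize  8y1 + 9y2 + 20y3 + 34y4
  subject to:
    y1 + 2y3 + 4y4 >= 6
    y2 + 4y3 + y4 >= 5
    y1, y2, y3, y4 >= 0

Solving the primal: x* = (8, 1).
  primal value c^T x* = 53.
Solving the dual: y* = (3.5, 0, 1.25, 0).
  dual value b^T y* = 53.
Strong duality: c^T x* = b^T y*. Confirmed.

53


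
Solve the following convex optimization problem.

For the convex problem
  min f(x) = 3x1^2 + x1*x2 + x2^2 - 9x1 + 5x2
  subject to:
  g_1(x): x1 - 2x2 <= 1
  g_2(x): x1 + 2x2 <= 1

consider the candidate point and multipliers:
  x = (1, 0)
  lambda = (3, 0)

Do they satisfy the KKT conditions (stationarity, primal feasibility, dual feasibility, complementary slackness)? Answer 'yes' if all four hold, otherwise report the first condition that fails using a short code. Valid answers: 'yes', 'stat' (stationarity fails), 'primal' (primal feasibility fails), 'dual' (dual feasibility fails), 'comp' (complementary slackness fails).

Gradient of f: grad f(x) = Q x + c = (-3, 6)
Constraint values g_i(x) = a_i^T x - b_i:
  g_1((1, 0)) = 0
  g_2((1, 0)) = 0
Stationarity residual: grad f(x) + sum_i lambda_i a_i = (0, 0)
  -> stationarity OK
Primal feasibility (all g_i <= 0): OK
Dual feasibility (all lambda_i >= 0): OK
Complementary slackness (lambda_i * g_i(x) = 0 for all i): OK

Verdict: yes, KKT holds.

yes


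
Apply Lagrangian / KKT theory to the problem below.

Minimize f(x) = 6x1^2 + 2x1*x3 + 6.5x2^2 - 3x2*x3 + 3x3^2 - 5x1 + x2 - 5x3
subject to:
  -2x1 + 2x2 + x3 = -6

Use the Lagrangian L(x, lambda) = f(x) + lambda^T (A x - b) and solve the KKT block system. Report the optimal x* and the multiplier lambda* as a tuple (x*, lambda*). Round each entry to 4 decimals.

Form the Lagrangian:
  L(x, lambda) = (1/2) x^T Q x + c^T x + lambda^T (A x - b)
Stationarity (grad_x L = 0): Q x + c + A^T lambda = 0.
Primal feasibility: A x = b.

This gives the KKT block system:
  [ Q   A^T ] [ x     ]   [-c ]
  [ A    0  ] [ lambda ] = [ b ]

Solving the linear system:
  x*      = (1.417, -1.078, -1.01)
  lambda* = (4.992)
  f(x*)   = 13.4195

x* = (1.417, -1.078, -1.01), lambda* = (4.992)


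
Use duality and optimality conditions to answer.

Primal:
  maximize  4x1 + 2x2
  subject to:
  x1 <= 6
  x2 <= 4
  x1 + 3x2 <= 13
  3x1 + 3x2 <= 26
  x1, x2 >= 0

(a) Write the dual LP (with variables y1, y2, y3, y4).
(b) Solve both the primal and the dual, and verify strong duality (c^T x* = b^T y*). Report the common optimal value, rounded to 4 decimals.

The standard primal-dual pair for 'max c^T x s.t. A x <= b, x >= 0' is:
  Dual:  min b^T y  s.t.  A^T y >= c,  y >= 0.

So the dual LP is:
  minimize  6y1 + 4y2 + 13y3 + 26y4
  subject to:
    y1 + y3 + 3y4 >= 4
    y2 + 3y3 + 3y4 >= 2
    y1, y2, y3, y4 >= 0

Solving the primal: x* = (6, 2.3333).
  primal value c^T x* = 28.6667.
Solving the dual: y* = (3.3333, 0, 0.6667, 0).
  dual value b^T y* = 28.6667.
Strong duality: c^T x* = b^T y*. Confirmed.

28.6667


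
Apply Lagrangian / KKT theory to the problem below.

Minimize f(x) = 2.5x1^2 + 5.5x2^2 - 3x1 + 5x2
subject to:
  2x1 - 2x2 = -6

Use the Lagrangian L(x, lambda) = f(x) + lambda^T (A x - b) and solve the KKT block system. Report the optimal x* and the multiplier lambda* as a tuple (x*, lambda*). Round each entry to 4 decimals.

Form the Lagrangian:
  L(x, lambda) = (1/2) x^T Q x + c^T x + lambda^T (A x - b)
Stationarity (grad_x L = 0): Q x + c + A^T lambda = 0.
Primal feasibility: A x = b.

This gives the KKT block system:
  [ Q   A^T ] [ x     ]   [-c ]
  [ A    0  ] [ lambda ] = [ b ]

Solving the linear system:
  x*      = (-2.1875, 0.8125)
  lambda* = (6.9688)
  f(x*)   = 26.2188

x* = (-2.1875, 0.8125), lambda* = (6.9688)


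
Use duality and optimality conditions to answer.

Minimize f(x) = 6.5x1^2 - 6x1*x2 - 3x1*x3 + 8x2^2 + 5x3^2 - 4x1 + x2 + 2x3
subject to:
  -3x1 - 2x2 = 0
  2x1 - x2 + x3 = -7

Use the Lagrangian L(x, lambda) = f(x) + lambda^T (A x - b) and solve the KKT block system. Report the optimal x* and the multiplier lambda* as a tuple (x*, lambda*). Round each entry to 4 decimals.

Form the Lagrangian:
  L(x, lambda) = (1/2) x^T Q x + c^T x + lambda^T (A x - b)
Stationarity (grad_x L = 0): Q x + c + A^T lambda = 0.
Primal feasibility: A x = b.

This gives the KKT block system:
  [ Q   A^T ] [ x     ]   [-c ]
  [ A    0  ] [ lambda ] = [ b ]

Solving the linear system:
  x*      = (-1.2043, 1.8064, -2.785)
  lambda* = (7.4454, 22.2375)
  f(x*)   = 78.3581

x* = (-1.2043, 1.8064, -2.785), lambda* = (7.4454, 22.2375)


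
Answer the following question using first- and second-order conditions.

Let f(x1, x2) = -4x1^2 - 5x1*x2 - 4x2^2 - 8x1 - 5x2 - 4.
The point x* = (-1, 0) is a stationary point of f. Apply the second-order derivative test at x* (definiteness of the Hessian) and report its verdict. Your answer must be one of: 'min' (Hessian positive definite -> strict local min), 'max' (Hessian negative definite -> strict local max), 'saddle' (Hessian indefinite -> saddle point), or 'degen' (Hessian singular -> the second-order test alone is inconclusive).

Compute the Hessian H = grad^2 f:
  H = [[-8, -5], [-5, -8]]
Verify stationarity: grad f(x*) = H x* + g = (0, 0).
Eigenvalues of H: -13, -3.
Both eigenvalues < 0, so H is negative definite -> x* is a strict local max.

max


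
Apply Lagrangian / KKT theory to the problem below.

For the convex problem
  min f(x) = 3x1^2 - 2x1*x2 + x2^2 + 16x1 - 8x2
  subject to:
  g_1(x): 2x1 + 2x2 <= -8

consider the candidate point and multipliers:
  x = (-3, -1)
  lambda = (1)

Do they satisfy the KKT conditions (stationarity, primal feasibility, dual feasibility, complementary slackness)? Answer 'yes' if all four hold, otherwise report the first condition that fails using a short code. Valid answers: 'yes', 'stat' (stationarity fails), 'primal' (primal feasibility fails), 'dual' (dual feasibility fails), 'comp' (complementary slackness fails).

Gradient of f: grad f(x) = Q x + c = (0, -4)
Constraint values g_i(x) = a_i^T x - b_i:
  g_1((-3, -1)) = 0
Stationarity residual: grad f(x) + sum_i lambda_i a_i = (2, -2)
  -> stationarity FAILS
Primal feasibility (all g_i <= 0): OK
Dual feasibility (all lambda_i >= 0): OK
Complementary slackness (lambda_i * g_i(x) = 0 for all i): OK

Verdict: the first failing condition is stationarity -> stat.

stat


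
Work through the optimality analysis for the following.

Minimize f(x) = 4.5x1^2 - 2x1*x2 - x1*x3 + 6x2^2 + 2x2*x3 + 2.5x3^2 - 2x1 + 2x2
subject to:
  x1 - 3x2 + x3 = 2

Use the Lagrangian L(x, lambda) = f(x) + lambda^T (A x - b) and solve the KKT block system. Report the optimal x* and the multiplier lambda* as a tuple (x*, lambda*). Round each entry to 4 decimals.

Form the Lagrangian:
  L(x, lambda) = (1/2) x^T Q x + c^T x + lambda^T (A x - b)
Stationarity (grad_x L = 0): Q x + c + A^T lambda = 0.
Primal feasibility: A x = b.

This gives the KKT block system:
  [ Q   A^T ] [ x     ]   [-c ]
  [ A    0  ] [ lambda ] = [ b ]

Solving the linear system:
  x*      = (0.2806, -0.4323, 0.4226)
  lambda* = (-0.9677)
  f(x*)   = 0.2548

x* = (0.2806, -0.4323, 0.4226), lambda* = (-0.9677)


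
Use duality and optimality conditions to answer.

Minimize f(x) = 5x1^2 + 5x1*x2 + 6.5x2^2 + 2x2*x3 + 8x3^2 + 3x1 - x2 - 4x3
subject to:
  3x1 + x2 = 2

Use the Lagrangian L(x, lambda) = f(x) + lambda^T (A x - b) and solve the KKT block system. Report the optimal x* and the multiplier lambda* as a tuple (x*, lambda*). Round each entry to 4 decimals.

Form the Lagrangian:
  L(x, lambda) = (1/2) x^T Q x + c^T x + lambda^T (A x - b)
Stationarity (grad_x L = 0): Q x + c + A^T lambda = 0.
Primal feasibility: A x = b.

This gives the KKT block system:
  [ Q   A^T ] [ x     ]   [-c ]
  [ A    0  ] [ lambda ] = [ b ]

Solving the linear system:
  x*      = (0.6544, 0.0369, 0.2454)
  lambda* = (-3.2427)
  f(x*)   = 3.715

x* = (0.6544, 0.0369, 0.2454), lambda* = (-3.2427)


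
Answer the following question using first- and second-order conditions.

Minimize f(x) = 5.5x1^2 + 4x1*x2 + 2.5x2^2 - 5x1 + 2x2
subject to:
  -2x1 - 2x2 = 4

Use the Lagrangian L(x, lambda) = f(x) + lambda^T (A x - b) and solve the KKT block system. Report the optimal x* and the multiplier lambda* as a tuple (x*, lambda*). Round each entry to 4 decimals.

Form the Lagrangian:
  L(x, lambda) = (1/2) x^T Q x + c^T x + lambda^T (A x - b)
Stationarity (grad_x L = 0): Q x + c + A^T lambda = 0.
Primal feasibility: A x = b.

This gives the KKT block system:
  [ Q   A^T ] [ x     ]   [-c ]
  [ A    0  ] [ lambda ] = [ b ]

Solving the linear system:
  x*      = (0.625, -2.625)
  lambda* = (-4.3125)
  f(x*)   = 4.4375

x* = (0.625, -2.625), lambda* = (-4.3125)


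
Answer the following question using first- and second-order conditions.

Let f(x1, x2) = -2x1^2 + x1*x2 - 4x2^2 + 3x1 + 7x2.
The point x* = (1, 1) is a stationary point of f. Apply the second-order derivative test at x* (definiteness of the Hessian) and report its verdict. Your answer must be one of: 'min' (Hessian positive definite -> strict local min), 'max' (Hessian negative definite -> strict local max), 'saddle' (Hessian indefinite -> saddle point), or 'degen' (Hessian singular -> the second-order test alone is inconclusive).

Compute the Hessian H = grad^2 f:
  H = [[-4, 1], [1, -8]]
Verify stationarity: grad f(x*) = H x* + g = (0, 0).
Eigenvalues of H: -8.2361, -3.7639.
Both eigenvalues < 0, so H is negative definite -> x* is a strict local max.

max


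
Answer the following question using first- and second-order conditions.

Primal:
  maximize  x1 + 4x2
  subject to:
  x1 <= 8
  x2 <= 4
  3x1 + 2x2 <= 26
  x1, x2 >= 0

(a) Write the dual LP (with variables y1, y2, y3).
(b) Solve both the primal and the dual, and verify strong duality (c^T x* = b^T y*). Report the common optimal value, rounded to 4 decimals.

The standard primal-dual pair for 'max c^T x s.t. A x <= b, x >= 0' is:
  Dual:  min b^T y  s.t.  A^T y >= c,  y >= 0.

So the dual LP is:
  minimize  8y1 + 4y2 + 26y3
  subject to:
    y1 + 3y3 >= 1
    y2 + 2y3 >= 4
    y1, y2, y3 >= 0

Solving the primal: x* = (6, 4).
  primal value c^T x* = 22.
Solving the dual: y* = (0, 3.3333, 0.3333).
  dual value b^T y* = 22.
Strong duality: c^T x* = b^T y*. Confirmed.

22


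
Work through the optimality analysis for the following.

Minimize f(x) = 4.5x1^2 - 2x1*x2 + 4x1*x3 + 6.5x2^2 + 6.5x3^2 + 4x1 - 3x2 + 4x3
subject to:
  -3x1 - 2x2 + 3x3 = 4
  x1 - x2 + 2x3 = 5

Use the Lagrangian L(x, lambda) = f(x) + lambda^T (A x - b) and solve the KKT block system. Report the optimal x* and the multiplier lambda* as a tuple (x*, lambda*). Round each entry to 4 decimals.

Form the Lagrangian:
  L(x, lambda) = (1/2) x^T Q x + c^T x + lambda^T (A x - b)
Stationarity (grad_x L = 0): Q x + c + A^T lambda = 0.
Primal feasibility: A x = b.

This gives the KKT block system:
  [ Q   A^T ] [ x     ]   [-c ]
  [ A    0  ] [ lambda ] = [ b ]

Solving the linear system:
  x*      = (0.859, -0.731, 1.705)
  lambda* = (1.1584, -16.538)
  f(x*)   = 45.2527

x* = (0.859, -0.731, 1.705), lambda* = (1.1584, -16.538)


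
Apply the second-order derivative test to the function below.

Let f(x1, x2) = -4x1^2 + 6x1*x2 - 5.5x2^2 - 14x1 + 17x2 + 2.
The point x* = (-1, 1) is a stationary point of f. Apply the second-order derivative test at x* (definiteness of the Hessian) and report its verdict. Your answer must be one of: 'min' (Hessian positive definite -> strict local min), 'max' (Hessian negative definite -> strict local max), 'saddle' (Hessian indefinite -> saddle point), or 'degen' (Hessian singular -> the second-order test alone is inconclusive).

Compute the Hessian H = grad^2 f:
  H = [[-8, 6], [6, -11]]
Verify stationarity: grad f(x*) = H x* + g = (0, 0).
Eigenvalues of H: -15.6847, -3.3153.
Both eigenvalues < 0, so H is negative definite -> x* is a strict local max.

max


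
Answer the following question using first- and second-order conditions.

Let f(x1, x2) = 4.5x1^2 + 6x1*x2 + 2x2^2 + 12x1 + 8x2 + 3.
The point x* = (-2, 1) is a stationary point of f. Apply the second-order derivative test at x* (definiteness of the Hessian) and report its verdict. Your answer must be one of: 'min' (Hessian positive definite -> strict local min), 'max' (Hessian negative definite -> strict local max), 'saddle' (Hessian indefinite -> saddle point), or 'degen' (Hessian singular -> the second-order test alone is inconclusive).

Compute the Hessian H = grad^2 f:
  H = [[9, 6], [6, 4]]
Verify stationarity: grad f(x*) = H x* + g = (0, 0).
Eigenvalues of H: 0, 13.
H has a zero eigenvalue (singular; positive semidefinite but not definite), so H is neither positive definite, negative definite, nor indefinite. The second-order test alone is inconclusive -> degen.
(Indeed, f is constant along the null direction of H through x*, so x* is not a strict local extremum.)

degen
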